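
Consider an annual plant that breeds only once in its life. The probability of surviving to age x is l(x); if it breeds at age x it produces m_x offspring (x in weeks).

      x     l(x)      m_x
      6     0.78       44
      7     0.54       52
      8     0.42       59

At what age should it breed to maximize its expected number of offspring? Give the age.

6

Expected offspring if breeding at age x = l(x) × m_x:
  age 6: 0.78 × 44 = 34.320
  age 7: 0.54 × 52 = 28.080
  age 8: 0.42 × 59 = 24.780
Maximum at age 6 (34.320).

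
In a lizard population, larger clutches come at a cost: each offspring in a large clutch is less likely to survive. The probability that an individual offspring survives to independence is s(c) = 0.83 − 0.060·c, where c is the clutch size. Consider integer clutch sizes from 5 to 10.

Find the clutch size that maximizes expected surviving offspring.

7

Expected surviving offspring = c × s(c):
  c=5: 5 × 0.530 = 2.650
  c=6: 6 × 0.470 = 2.820
  c=7: 7 × 0.410 = 2.870
  c=8: 8 × 0.350 = 2.800
  c=9: 9 × 0.290 = 2.610
  c=10: 10 × 0.230 = 2.300
Maximum at c = 7 (2.870 surviving offspring).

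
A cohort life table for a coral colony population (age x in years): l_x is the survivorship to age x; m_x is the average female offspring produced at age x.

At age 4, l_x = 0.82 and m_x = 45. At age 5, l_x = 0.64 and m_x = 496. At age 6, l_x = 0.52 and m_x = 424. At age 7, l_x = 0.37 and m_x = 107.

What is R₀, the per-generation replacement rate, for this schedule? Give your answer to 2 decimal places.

R₀ = Σ l_x m_x:
  age 4: 0.82 × 45 = 36.9000
  age 5: 0.64 × 496 = 317.4400
  age 6: 0.52 × 424 = 220.4800
  age 7: 0.37 × 107 = 39.5900
R₀ = 36.9000 + 317.4400 + 220.4800 + 39.5900 = 614.4100

614.41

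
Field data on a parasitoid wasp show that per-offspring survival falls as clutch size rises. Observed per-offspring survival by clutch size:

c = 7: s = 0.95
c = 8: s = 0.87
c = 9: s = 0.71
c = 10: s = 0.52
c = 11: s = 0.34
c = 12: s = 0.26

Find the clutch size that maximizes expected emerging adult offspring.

Expected emerging adult offspring = c × s(c):
  c=7: 7 × 0.95 = 6.650
  c=8: 8 × 0.87 = 6.960
  c=9: 9 × 0.71 = 6.390
  c=10: 10 × 0.52 = 5.200
  c=11: 11 × 0.34 = 3.740
  c=12: 12 × 0.26 = 3.120
Maximum at c = 8 (6.960 emerging adult offspring).

8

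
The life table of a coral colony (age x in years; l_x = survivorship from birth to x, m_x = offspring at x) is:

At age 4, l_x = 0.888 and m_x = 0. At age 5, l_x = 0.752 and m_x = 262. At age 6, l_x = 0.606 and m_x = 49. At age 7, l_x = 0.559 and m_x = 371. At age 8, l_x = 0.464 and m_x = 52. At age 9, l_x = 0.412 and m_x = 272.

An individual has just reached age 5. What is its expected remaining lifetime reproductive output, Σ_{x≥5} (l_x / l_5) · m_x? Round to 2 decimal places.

758.38

l_5 = 0.752. Conditional survival from age 5 to x is l_x / l_5.
  x=5: (0.752/0.752) × 262 = 262.0000
  x=6: (0.606/0.752) × 49 = 39.4867
  x=7: (0.559/0.752) × 371 = 275.7832
  x=8: (0.464/0.752) × 52 = 32.0851
  x=9: (0.412/0.752) × 272 = 149.0213
Sum = 262.0000 + 39.4867 + 275.7832 + 32.0851 + 149.0213 = 758.3763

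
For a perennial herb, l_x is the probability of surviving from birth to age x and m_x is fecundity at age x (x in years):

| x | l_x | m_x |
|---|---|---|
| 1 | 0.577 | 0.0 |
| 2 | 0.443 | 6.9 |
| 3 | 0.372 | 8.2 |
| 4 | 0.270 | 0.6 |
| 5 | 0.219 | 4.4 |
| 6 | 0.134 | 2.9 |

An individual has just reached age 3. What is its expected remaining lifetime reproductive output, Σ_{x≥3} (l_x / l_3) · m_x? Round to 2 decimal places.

l_3 = 0.372. Conditional survival from age 3 to x is l_x / l_3.
  x=3: (0.372/0.372) × 8.2 = 8.2000
  x=4: (0.270/0.372) × 0.6 = 0.4355
  x=5: (0.219/0.372) × 4.4 = 2.5903
  x=6: (0.134/0.372) × 2.9 = 1.0446
Sum = 8.2000 + 0.4355 + 2.5903 + 1.0446 = 12.2704

12.27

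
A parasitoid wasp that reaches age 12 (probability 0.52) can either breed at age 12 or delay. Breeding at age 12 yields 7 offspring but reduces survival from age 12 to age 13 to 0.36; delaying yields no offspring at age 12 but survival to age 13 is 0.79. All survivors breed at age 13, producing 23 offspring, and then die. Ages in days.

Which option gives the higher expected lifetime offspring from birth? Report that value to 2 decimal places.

9.45

breed at age 12: R₀ = 0.52 × (7 + 0.36 × 23) = 0.52 × 15.2800 = 7.9456
delay to age 13: R₀ = 0.52 × (0.79 × 23) = 0.52 × 18.1700 = 9.4484
Higher: delay to age 13 (9.4484).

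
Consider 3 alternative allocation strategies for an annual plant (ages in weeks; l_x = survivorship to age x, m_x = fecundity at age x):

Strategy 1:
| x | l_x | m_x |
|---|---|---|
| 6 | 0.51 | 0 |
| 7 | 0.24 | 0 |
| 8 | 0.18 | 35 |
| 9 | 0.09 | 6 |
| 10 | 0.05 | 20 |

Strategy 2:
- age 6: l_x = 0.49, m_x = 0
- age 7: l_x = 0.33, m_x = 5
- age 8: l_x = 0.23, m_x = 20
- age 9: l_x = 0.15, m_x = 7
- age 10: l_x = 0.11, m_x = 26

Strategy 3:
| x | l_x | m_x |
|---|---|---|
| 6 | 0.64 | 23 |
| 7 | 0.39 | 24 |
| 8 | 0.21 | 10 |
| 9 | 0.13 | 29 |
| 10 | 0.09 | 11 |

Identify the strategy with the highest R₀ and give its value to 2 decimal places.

Strategy 1: R₀ = 0.51×0 + 0.24×0 + 0.18×35 + 0.09×6 + 0.05×20 = 7.8400
Strategy 2: R₀ = 0.49×0 + 0.33×5 + 0.23×20 + 0.15×7 + 0.11×26 = 10.1600
Strategy 3: R₀ = 0.64×23 + 0.39×24 + 0.21×10 + 0.13×29 + 0.09×11 = 30.9400
Highest R₀: strategy 3 with 30.9400.

30.94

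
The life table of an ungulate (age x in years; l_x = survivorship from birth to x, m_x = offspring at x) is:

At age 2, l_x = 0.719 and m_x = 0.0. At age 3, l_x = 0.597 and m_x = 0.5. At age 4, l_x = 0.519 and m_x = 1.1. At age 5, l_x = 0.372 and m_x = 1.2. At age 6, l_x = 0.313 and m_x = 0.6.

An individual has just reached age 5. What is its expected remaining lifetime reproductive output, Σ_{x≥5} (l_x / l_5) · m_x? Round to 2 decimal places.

1.70

l_5 = 0.372. Conditional survival from age 5 to x is l_x / l_5.
  x=5: (0.372/0.372) × 1.2 = 1.2000
  x=6: (0.313/0.372) × 0.6 = 0.5048
Sum = 1.2000 + 0.5048 = 1.7048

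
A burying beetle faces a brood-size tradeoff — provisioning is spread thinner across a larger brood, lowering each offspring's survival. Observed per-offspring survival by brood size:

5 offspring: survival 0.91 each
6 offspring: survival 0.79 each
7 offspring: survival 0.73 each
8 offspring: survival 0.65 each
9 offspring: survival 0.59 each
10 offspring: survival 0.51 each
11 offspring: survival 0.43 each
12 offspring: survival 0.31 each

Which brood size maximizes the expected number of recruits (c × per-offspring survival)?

Expected recruits = c × s(c):
  c=5: 5 × 0.91 = 4.550
  c=6: 6 × 0.79 = 4.740
  c=7: 7 × 0.73 = 5.110
  c=8: 8 × 0.65 = 5.200
  c=9: 9 × 0.59 = 5.310
  c=10: 10 × 0.51 = 5.100
  c=11: 11 × 0.43 = 4.730
  c=12: 12 × 0.31 = 3.720
Maximum at c = 9 (5.310 recruits).

9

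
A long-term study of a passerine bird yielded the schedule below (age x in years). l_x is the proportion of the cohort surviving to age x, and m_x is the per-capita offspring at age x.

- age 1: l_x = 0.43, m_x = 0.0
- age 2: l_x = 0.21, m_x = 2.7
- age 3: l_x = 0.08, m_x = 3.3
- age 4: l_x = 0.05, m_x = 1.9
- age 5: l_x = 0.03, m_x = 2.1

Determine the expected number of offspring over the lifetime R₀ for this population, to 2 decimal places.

R₀ = Σ l_x m_x:
  age 1: 0.43 × 0.0 = 0.0000
  age 2: 0.21 × 2.7 = 0.5670
  age 3: 0.08 × 3.3 = 0.2640
  age 4: 0.05 × 1.9 = 0.0950
  age 5: 0.03 × 2.1 = 0.0630
R₀ = 0.0000 + 0.5670 + 0.2640 + 0.0950 + 0.0630 = 0.9890

0.99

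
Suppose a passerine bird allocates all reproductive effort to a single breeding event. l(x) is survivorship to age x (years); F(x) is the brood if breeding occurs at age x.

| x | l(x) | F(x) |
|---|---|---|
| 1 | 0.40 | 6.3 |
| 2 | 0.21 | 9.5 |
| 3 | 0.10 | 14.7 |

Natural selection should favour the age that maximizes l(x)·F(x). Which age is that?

Expected offspring if breeding at age x = l(x) × F(x):
  age 1: 0.40 × 6.3 = 2.520
  age 2: 0.21 × 9.5 = 1.995
  age 3: 0.10 × 14.7 = 1.470
Maximum at age 1 (2.520).

1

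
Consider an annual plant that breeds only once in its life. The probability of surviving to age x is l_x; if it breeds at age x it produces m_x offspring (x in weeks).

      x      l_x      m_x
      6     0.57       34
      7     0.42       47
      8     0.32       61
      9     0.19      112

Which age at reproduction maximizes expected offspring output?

Expected offspring if breeding at age x = l_x × m_x:
  age 6: 0.57 × 34 = 19.380
  age 7: 0.42 × 47 = 19.740
  age 8: 0.32 × 61 = 19.520
  age 9: 0.19 × 112 = 21.280
Maximum at age 9 (21.280).

9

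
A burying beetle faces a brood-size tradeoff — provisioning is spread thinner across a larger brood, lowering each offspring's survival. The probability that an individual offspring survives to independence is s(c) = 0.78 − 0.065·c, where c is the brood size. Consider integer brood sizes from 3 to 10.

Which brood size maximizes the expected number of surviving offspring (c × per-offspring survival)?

6

Expected surviving offspring = c × s(c):
  c=3: 3 × 0.585 = 1.755
  c=4: 4 × 0.520 = 2.080
  c=5: 5 × 0.455 = 2.275
  c=6: 6 × 0.390 = 2.340
  c=7: 7 × 0.325 = 2.275
  c=8: 8 × 0.260 = 2.080
  c=9: 9 × 0.195 = 1.755
  c=10: 10 × 0.130 = 1.300
Maximum at c = 6 (2.340 surviving offspring).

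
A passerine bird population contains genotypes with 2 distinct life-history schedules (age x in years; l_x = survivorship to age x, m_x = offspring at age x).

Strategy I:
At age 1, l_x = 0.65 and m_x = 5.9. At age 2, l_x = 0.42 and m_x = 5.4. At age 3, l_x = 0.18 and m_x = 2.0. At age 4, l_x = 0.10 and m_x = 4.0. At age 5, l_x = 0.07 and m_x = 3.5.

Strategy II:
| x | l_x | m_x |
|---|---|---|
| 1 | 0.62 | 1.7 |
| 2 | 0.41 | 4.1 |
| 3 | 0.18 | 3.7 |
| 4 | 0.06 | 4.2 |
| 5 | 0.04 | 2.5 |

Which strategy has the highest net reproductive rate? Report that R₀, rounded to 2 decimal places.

7.11

Strategy I: R₀ = 0.65×5.9 + 0.42×5.4 + 0.18×2.0 + 0.10×4.0 + 0.07×3.5 = 7.1080
Strategy II: R₀ = 0.62×1.7 + 0.41×4.1 + 0.18×3.7 + 0.06×4.2 + 0.04×2.5 = 3.7530
Highest R₀: strategy I with 7.1080.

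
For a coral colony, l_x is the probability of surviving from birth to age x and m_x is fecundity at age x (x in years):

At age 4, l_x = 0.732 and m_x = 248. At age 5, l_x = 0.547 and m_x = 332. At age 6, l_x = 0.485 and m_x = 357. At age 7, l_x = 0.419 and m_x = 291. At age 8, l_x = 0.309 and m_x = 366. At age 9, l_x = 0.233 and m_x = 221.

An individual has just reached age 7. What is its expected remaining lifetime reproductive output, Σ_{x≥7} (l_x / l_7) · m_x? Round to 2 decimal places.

683.81

l_7 = 0.419. Conditional survival from age 7 to x is l_x / l_7.
  x=7: (0.419/0.419) × 291 = 291.0000
  x=8: (0.309/0.419) × 366 = 269.9141
  x=9: (0.233/0.419) × 221 = 122.8950
Sum = 291.0000 + 269.9141 + 122.8950 = 683.8091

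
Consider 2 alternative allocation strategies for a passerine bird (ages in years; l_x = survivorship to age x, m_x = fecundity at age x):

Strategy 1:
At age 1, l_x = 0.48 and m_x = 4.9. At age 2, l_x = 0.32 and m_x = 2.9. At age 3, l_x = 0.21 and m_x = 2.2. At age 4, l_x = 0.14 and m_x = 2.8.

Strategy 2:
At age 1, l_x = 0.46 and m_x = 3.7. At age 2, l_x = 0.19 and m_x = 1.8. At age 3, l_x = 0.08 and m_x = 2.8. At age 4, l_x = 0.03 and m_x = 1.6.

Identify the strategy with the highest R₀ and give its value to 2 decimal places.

Strategy 1: R₀ = 0.48×4.9 + 0.32×2.9 + 0.21×2.2 + 0.14×2.8 = 4.1340
Strategy 2: R₀ = 0.46×3.7 + 0.19×1.8 + 0.08×2.8 + 0.03×1.6 = 2.3160
Highest R₀: strategy 1 with 4.1340.

4.13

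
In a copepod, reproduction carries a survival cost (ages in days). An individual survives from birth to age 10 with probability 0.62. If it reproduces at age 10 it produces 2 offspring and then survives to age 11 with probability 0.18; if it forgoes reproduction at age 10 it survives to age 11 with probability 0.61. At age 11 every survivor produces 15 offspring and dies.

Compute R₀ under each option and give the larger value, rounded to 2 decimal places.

breed at age 10: R₀ = 0.62 × (2 + 0.18 × 15) = 0.62 × 4.7000 = 2.9140
delay to age 11: R₀ = 0.62 × (0.61 × 15) = 0.62 × 9.1500 = 5.6730
Higher: delay to age 11 (5.6730).

5.67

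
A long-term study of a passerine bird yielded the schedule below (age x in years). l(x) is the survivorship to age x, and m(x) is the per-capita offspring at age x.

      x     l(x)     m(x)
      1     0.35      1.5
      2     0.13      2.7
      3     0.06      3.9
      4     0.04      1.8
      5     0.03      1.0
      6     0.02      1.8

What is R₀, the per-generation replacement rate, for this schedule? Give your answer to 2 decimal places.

R₀ = Σ l(x) m(x):
  age 1: 0.35 × 1.5 = 0.5250
  age 2: 0.13 × 2.7 = 0.3510
  age 3: 0.06 × 3.9 = 0.2340
  age 4: 0.04 × 1.8 = 0.0720
  age 5: 0.03 × 1.0 = 0.0300
  age 6: 0.02 × 1.8 = 0.0360
R₀ = 0.5250 + 0.3510 + 0.2340 + 0.0720 + 0.0300 + 0.0360 = 1.2480

1.25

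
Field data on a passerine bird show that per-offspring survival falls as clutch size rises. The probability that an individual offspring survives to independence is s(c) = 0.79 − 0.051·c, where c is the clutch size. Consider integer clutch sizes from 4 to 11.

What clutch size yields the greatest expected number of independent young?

Expected independent young = c × s(c):
  c=4: 4 × 0.586 = 2.344
  c=5: 5 × 0.535 = 2.675
  c=6: 6 × 0.484 = 2.904
  c=7: 7 × 0.433 = 3.031
  c=8: 8 × 0.382 = 3.056
  c=9: 9 × 0.331 = 2.979
  c=10: 10 × 0.280 = 2.800
  c=11: 11 × 0.229 = 2.519
Maximum at c = 8 (3.056 independent young).

8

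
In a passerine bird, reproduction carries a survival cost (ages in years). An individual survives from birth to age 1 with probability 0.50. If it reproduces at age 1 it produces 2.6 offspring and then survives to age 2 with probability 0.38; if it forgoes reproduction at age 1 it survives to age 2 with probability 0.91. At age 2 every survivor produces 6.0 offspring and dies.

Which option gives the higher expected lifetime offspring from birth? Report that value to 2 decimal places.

2.73

breed at age 1: R₀ = 0.50 × (2.6 + 0.38 × 6.0) = 0.50 × 4.8800 = 2.4400
delay to age 2: R₀ = 0.50 × (0.91 × 6.0) = 0.50 × 5.4600 = 2.7300
Higher: delay to age 2 (2.7300).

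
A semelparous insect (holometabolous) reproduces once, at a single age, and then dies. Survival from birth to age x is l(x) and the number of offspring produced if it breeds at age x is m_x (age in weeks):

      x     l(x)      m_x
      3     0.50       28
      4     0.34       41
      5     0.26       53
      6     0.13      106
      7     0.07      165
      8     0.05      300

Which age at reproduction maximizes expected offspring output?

8

Expected offspring if breeding at age x = l(x) × m_x:
  age 3: 0.50 × 28 = 14.000
  age 4: 0.34 × 41 = 13.940
  age 5: 0.26 × 53 = 13.780
  age 6: 0.13 × 106 = 13.780
  age 7: 0.07 × 165 = 11.550
  age 8: 0.05 × 300 = 15.000
Maximum at age 8 (15.000).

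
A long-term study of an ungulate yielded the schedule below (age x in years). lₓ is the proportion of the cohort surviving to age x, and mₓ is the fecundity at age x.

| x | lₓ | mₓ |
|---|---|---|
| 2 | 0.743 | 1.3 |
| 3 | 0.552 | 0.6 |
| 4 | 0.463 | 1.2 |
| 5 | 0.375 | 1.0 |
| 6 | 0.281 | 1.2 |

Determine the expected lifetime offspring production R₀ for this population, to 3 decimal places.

R₀ = Σ lₓ mₓ:
  age 2: 0.743 × 1.3 = 0.9659
  age 3: 0.552 × 0.6 = 0.3312
  age 4: 0.463 × 1.2 = 0.5556
  age 5: 0.375 × 1.0 = 0.3750
  age 6: 0.281 × 1.2 = 0.3372
R₀ = 0.9659 + 0.3312 + 0.5556 + 0.3750 + 0.3372 = 2.5649

2.565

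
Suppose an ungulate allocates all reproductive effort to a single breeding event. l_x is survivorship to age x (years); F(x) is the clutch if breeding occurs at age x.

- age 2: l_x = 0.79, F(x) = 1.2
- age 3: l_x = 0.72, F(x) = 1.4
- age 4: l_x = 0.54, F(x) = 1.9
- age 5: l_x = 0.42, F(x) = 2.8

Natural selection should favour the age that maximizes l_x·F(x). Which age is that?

5

Expected offspring if breeding at age x = l_x × F(x):
  age 2: 0.79 × 1.2 = 0.948
  age 3: 0.72 × 1.4 = 1.008
  age 4: 0.54 × 1.9 = 1.026
  age 5: 0.42 × 2.8 = 1.176
Maximum at age 5 (1.176).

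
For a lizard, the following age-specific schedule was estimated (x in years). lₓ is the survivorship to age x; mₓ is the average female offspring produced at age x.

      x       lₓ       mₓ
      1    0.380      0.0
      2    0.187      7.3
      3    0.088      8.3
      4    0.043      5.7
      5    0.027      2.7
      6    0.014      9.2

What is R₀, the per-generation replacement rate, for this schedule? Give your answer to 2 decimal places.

R₀ = Σ lₓ mₓ:
  age 1: 0.380 × 0.0 = 0.0000
  age 2: 0.187 × 7.3 = 1.3651
  age 3: 0.088 × 8.3 = 0.7304
  age 4: 0.043 × 5.7 = 0.2451
  age 5: 0.027 × 2.7 = 0.0729
  age 6: 0.014 × 9.2 = 0.1288
R₀ = 0.0000 + 1.3651 + 0.7304 + 0.2451 + 0.0729 + 0.1288 = 2.5423

2.54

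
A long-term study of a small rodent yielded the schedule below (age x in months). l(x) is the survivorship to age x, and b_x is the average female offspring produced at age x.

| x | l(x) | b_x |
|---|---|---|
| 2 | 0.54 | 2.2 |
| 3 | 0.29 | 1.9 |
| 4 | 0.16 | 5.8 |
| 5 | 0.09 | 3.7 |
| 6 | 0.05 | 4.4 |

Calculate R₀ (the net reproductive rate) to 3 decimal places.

3.220

R₀ = Σ l(x) b_x:
  age 2: 0.54 × 2.2 = 1.1880
  age 3: 0.29 × 1.9 = 0.5510
  age 4: 0.16 × 5.8 = 0.9280
  age 5: 0.09 × 3.7 = 0.3330
  age 6: 0.05 × 4.4 = 0.2200
R₀ = 1.1880 + 0.5510 + 0.9280 + 0.3330 + 0.2200 = 3.2200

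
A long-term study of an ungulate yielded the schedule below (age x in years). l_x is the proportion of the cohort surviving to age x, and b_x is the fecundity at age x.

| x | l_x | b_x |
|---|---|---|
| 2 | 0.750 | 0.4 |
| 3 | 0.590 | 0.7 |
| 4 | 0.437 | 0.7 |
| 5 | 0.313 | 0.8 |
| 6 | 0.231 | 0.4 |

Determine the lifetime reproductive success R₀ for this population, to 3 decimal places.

R₀ = Σ l_x b_x:
  age 2: 0.750 × 0.4 = 0.3000
  age 3: 0.590 × 0.7 = 0.4130
  age 4: 0.437 × 0.7 = 0.3059
  age 5: 0.313 × 0.8 = 0.2504
  age 6: 0.231 × 0.4 = 0.0924
R₀ = 0.3000 + 0.4130 + 0.3059 + 0.2504 + 0.0924 = 1.3617

1.362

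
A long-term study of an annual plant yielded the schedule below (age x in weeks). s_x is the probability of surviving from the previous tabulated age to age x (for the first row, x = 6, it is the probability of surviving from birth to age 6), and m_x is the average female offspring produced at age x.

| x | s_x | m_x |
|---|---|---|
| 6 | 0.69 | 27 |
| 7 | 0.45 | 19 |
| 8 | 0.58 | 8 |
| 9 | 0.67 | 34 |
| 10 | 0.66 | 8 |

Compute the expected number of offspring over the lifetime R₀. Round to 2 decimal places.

30.71

Survivorship from birth: l_x = s_6·s_7·…·s_x.
  l_6 = 0.69000
  l_7 = 0.31050
  l_8 = 0.18009
  l_9 = 0.12066
  l_10 = 0.07964
R₀ = Σ l_x m_x:
  age 6: 0.69000 × 27 = 18.6300
  age 7: 0.31050 × 19 = 5.8995
  age 8: 0.18009 × 8 = 1.4407
  age 9: 0.12066 × 34 = 4.1024
  age 10: 0.07964 × 8 = 0.6371
R₀ = 18.6300 + 5.8995 + 1.4407 + 4.1024 + 0.6371 = 30.7098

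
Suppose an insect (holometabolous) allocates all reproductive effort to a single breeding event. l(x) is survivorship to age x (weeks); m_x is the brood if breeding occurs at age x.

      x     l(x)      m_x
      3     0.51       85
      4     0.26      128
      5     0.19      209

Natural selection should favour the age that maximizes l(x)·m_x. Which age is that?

3

Expected offspring if breeding at age x = l(x) × m_x:
  age 3: 0.51 × 85 = 43.350
  age 4: 0.26 × 128 = 33.280
  age 5: 0.19 × 209 = 39.710
Maximum at age 3 (43.350).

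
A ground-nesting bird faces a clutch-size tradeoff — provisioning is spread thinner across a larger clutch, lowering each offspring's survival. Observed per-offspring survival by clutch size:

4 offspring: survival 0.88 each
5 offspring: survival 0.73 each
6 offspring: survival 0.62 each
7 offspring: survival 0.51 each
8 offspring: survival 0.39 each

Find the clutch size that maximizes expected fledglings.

6

Expected fledglings = c × s(c):
  c=4: 4 × 0.88 = 3.520
  c=5: 5 × 0.73 = 3.650
  c=6: 6 × 0.62 = 3.720
  c=7: 7 × 0.51 = 3.570
  c=8: 8 × 0.39 = 3.120
Maximum at c = 6 (3.720 fledglings).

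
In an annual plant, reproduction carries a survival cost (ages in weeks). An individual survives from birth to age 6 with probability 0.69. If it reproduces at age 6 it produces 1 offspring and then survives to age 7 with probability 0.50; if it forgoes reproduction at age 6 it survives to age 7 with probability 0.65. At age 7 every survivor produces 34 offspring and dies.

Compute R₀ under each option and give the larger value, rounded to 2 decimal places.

breed at age 6: R₀ = 0.69 × (1 + 0.50 × 34) = 0.69 × 18.0000 = 12.4200
delay to age 7: R₀ = 0.69 × (0.65 × 34) = 0.69 × 22.1000 = 15.2490
Higher: delay to age 7 (15.2490).

15.25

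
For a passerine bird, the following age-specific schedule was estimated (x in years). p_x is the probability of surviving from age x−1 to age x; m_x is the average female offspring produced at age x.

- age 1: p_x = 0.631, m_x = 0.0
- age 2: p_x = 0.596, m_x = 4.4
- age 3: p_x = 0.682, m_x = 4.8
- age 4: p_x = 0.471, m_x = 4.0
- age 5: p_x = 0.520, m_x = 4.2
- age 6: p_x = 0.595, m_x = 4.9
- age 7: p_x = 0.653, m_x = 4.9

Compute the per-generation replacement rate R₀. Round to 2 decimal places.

Survivorship from birth: l_x = p_1·p_2·…·p_x.
  l_1 = 0.63100
  l_2 = 0.37608
  l_3 = 0.25648
  l_4 = 0.12080
  l_5 = 0.06282
  l_6 = 0.03738
  l_7 = 0.02441
R₀ = Σ l_x m_x:
  age 1: 0.63100 × 0.0 = 0.0000
  age 2: 0.37608 × 4.4 = 1.6548
  age 3: 0.25648 × 4.8 = 1.2311
  age 4: 0.12080 × 4.0 = 0.4832
  age 5: 0.06282 × 4.2 = 0.2638
  age 6: 0.03738 × 4.9 = 0.1832
  age 7: 0.02441 × 4.9 = 0.1196
R₀ = 0.0000 + 1.6548 + 1.2311 + 0.4832 + 0.2638 + 0.1832 + 0.1196 = 3.9357

3.94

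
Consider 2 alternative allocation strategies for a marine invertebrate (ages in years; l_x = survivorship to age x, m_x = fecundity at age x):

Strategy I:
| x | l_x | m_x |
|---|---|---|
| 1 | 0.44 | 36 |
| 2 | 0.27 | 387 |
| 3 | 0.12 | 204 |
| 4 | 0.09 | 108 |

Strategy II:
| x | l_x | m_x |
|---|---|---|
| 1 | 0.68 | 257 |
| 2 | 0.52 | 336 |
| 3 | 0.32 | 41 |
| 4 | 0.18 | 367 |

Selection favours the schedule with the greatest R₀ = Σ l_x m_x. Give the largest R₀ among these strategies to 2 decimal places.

Strategy I: R₀ = 0.44×36 + 0.27×387 + 0.12×204 + 0.09×108 = 154.5300
Strategy II: R₀ = 0.68×257 + 0.52×336 + 0.32×41 + 0.18×367 = 428.6600
Highest R₀: strategy II with 428.6600.

428.66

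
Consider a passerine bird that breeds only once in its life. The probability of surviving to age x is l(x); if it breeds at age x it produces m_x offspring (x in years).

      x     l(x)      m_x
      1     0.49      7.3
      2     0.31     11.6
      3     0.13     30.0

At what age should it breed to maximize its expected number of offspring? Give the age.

Expected offspring if breeding at age x = l(x) × m_x:
  age 1: 0.49 × 7.3 = 3.577
  age 2: 0.31 × 11.6 = 3.596
  age 3: 0.13 × 30.0 = 3.900
Maximum at age 3 (3.900).

3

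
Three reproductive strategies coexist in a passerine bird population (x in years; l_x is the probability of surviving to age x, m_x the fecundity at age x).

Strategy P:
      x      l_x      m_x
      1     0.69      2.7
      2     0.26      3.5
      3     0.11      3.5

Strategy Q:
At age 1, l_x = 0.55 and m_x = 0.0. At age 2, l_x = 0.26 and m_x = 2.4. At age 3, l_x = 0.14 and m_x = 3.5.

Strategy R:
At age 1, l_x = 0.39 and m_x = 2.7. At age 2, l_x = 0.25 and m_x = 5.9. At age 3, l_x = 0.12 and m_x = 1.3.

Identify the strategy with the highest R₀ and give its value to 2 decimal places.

Strategy P: R₀ = 0.69×2.7 + 0.26×3.5 + 0.11×3.5 = 3.1580
Strategy Q: R₀ = 0.55×0.0 + 0.26×2.4 + 0.14×3.5 = 1.1140
Strategy R: R₀ = 0.39×2.7 + 0.25×5.9 + 0.12×1.3 = 2.6840
Highest R₀: strategy P with 3.1580.

3.16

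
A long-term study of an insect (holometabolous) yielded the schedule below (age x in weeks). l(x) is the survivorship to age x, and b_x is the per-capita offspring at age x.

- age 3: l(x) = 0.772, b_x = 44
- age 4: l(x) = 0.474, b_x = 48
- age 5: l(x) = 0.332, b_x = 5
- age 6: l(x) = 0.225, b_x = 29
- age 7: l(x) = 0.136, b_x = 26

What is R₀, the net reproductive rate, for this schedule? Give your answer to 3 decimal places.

R₀ = Σ l(x) b_x:
  age 3: 0.772 × 44 = 33.9680
  age 4: 0.474 × 48 = 22.7520
  age 5: 0.332 × 5 = 1.6600
  age 6: 0.225 × 29 = 6.5250
  age 7: 0.136 × 26 = 3.5360
R₀ = 33.9680 + 22.7520 + 1.6600 + 6.5250 + 3.5360 = 68.4410

68.441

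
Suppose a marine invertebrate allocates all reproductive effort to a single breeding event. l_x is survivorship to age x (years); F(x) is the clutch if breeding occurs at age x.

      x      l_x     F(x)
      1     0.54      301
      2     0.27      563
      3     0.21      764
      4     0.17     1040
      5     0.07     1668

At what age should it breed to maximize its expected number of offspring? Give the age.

4

Expected offspring if breeding at age x = l_x × F(x):
  age 1: 0.54 × 301 = 162.540
  age 2: 0.27 × 563 = 152.010
  age 3: 0.21 × 764 = 160.440
  age 4: 0.17 × 1040 = 176.800
  age 5: 0.07 × 1668 = 116.760
Maximum at age 4 (176.800).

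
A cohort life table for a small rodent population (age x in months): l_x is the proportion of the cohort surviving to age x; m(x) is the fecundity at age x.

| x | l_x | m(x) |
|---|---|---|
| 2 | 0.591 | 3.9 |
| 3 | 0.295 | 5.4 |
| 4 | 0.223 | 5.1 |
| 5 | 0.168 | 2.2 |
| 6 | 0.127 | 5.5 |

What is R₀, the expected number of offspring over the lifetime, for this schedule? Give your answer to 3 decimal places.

R₀ = Σ l_x m(x):
  age 2: 0.591 × 3.9 = 2.3049
  age 3: 0.295 × 5.4 = 1.5930
  age 4: 0.223 × 5.1 = 1.1373
  age 5: 0.168 × 2.2 = 0.3696
  age 6: 0.127 × 5.5 = 0.6985
R₀ = 2.3049 + 1.5930 + 1.1373 + 0.3696 + 0.6985 = 6.1033

6.103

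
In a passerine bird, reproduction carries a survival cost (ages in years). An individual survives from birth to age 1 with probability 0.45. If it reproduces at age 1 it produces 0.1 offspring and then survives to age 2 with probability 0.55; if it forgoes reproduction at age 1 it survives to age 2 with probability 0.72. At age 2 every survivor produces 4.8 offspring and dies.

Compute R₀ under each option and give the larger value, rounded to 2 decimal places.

1.56

breed at age 1: R₀ = 0.45 × (0.1 + 0.55 × 4.8) = 0.45 × 2.7400 = 1.2330
delay to age 2: R₀ = 0.45 × (0.72 × 4.8) = 0.45 × 3.4560 = 1.5552
Higher: delay to age 2 (1.5552).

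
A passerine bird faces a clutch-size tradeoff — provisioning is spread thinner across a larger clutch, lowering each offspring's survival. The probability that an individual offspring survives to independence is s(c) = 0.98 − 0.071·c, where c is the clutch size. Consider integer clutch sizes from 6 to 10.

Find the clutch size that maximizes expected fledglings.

Expected fledglings = c × s(c):
  c=6: 6 × 0.554 = 3.324
  c=7: 7 × 0.483 = 3.381
  c=8: 8 × 0.412 = 3.296
  c=9: 9 × 0.341 = 3.069
  c=10: 10 × 0.270 = 2.700
Maximum at c = 7 (3.381 fledglings).

7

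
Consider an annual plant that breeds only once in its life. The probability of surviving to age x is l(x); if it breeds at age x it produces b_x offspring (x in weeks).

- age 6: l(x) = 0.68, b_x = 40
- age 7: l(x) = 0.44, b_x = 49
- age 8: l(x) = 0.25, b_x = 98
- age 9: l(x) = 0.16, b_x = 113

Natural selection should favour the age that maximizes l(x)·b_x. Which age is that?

Expected offspring if breeding at age x = l(x) × b_x:
  age 6: 0.68 × 40 = 27.200
  age 7: 0.44 × 49 = 21.560
  age 8: 0.25 × 98 = 24.500
  age 9: 0.16 × 113 = 18.080
Maximum at age 6 (27.200).

6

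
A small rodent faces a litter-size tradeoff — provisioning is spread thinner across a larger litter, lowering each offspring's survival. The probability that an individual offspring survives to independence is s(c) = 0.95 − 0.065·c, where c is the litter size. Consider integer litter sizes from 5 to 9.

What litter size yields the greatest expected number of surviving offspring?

Expected surviving offspring = c × s(c):
  c=5: 5 × 0.625 = 3.125
  c=6: 6 × 0.560 = 3.360
  c=7: 7 × 0.495 = 3.465
  c=8: 8 × 0.430 = 3.440
  c=9: 9 × 0.365 = 3.285
Maximum at c = 7 (3.465 surviving offspring).

7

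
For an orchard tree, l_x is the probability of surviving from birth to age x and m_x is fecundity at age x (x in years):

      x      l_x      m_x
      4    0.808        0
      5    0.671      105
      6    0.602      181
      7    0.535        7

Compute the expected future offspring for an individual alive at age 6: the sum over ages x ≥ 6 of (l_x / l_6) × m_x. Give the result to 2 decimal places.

l_6 = 0.602. Conditional survival from age 6 to x is l_x / l_6.
  x=6: (0.602/0.602) × 181 = 181.0000
  x=7: (0.535/0.602) × 7 = 6.2209
Sum = 181.0000 + 6.2209 = 187.2209

187.22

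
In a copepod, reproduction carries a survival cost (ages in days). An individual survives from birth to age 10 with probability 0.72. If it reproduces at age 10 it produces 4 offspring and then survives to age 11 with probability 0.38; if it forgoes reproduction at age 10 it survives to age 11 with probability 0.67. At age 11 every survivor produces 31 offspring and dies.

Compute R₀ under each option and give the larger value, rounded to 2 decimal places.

breed at age 10: R₀ = 0.72 × (4 + 0.38 × 31) = 0.72 × 15.7800 = 11.3616
delay to age 11: R₀ = 0.72 × (0.67 × 31) = 0.72 × 20.7700 = 14.9544
Higher: delay to age 11 (14.9544).

14.95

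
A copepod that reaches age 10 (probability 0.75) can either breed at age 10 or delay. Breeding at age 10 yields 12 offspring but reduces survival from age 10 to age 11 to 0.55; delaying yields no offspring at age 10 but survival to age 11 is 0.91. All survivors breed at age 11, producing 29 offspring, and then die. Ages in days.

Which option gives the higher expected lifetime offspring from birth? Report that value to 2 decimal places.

breed at age 10: R₀ = 0.75 × (12 + 0.55 × 29) = 0.75 × 27.9500 = 20.9625
delay to age 11: R₀ = 0.75 × (0.91 × 29) = 0.75 × 26.3900 = 19.7925
Higher: breed at age 10 (20.9625).

20.96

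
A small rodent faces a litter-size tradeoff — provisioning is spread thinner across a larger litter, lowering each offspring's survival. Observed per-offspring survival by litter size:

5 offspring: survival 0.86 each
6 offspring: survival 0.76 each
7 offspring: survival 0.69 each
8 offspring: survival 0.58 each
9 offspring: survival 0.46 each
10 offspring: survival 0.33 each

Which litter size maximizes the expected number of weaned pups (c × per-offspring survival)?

Expected weaned pups = c × s(c):
  c=5: 5 × 0.86 = 4.300
  c=6: 6 × 0.76 = 4.560
  c=7: 7 × 0.69 = 4.830
  c=8: 8 × 0.58 = 4.640
  c=9: 9 × 0.46 = 4.140
  c=10: 10 × 0.33 = 3.300
Maximum at c = 7 (4.830 weaned pups).

7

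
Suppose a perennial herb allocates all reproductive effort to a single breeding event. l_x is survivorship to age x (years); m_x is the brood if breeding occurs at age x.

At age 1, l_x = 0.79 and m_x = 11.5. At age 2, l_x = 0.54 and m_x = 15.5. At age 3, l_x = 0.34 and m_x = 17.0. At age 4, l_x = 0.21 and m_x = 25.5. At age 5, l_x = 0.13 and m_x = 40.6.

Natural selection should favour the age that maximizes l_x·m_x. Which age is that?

Expected offspring if breeding at age x = l_x × m_x:
  age 1: 0.79 × 11.5 = 9.085
  age 2: 0.54 × 15.5 = 8.370
  age 3: 0.34 × 17.0 = 5.780
  age 4: 0.21 × 25.5 = 5.355
  age 5: 0.13 × 40.6 = 5.278
Maximum at age 1 (9.085).

1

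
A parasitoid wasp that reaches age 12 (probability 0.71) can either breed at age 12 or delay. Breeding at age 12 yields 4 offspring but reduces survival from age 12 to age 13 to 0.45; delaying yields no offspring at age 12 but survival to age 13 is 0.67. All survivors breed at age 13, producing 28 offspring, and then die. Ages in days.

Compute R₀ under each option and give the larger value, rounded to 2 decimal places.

13.32

breed at age 12: R₀ = 0.71 × (4 + 0.45 × 28) = 0.71 × 16.6000 = 11.7860
delay to age 13: R₀ = 0.71 × (0.67 × 28) = 0.71 × 18.7600 = 13.3196
Higher: delay to age 13 (13.3196).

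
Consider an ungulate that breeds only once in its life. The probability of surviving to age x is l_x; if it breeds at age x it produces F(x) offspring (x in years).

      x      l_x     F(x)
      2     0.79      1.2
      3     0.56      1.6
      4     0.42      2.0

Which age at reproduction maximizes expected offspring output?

2

Expected offspring if breeding at age x = l_x × F(x):
  age 2: 0.79 × 1.2 = 0.948
  age 3: 0.56 × 1.6 = 0.896
  age 4: 0.42 × 2.0 = 0.840
Maximum at age 2 (0.948).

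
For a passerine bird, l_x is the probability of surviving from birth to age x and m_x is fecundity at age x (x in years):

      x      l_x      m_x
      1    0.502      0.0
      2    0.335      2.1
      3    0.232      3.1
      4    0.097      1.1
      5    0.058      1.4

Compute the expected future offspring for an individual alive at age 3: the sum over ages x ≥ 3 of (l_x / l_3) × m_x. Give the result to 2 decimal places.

l_3 = 0.232. Conditional survival from age 3 to x is l_x / l_3.
  x=3: (0.232/0.232) × 3.1 = 3.1000
  x=4: (0.097/0.232) × 1.1 = 0.4599
  x=5: (0.058/0.232) × 1.4 = 0.3500
Sum = 3.1000 + 0.4599 + 0.3500 = 3.9099

3.91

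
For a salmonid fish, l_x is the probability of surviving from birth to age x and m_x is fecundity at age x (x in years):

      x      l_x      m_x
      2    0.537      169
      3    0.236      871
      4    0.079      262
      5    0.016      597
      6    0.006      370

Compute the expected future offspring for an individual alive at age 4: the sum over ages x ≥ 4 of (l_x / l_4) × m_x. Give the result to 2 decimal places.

l_4 = 0.079. Conditional survival from age 4 to x is l_x / l_4.
  x=4: (0.079/0.079) × 262 = 262.0000
  x=5: (0.016/0.079) × 597 = 120.9114
  x=6: (0.006/0.079) × 370 = 28.1013
Sum = 262.0000 + 120.9114 + 28.1013 = 411.0127

411.01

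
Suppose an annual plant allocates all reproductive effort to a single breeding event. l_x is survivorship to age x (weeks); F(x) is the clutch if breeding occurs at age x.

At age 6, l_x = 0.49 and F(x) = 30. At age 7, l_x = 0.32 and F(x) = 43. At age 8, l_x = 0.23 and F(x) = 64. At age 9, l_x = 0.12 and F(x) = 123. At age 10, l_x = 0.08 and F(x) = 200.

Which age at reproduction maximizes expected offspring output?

10

Expected offspring if breeding at age x = l_x × F(x):
  age 6: 0.49 × 30 = 14.700
  age 7: 0.32 × 43 = 13.760
  age 8: 0.23 × 64 = 14.720
  age 9: 0.12 × 123 = 14.760
  age 10: 0.08 × 200 = 16.000
Maximum at age 10 (16.000).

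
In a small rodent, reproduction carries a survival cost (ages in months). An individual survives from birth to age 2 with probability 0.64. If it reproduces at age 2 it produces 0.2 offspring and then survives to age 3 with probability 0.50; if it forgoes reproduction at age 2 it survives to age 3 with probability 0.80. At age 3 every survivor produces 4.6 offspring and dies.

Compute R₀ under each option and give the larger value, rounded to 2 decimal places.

2.36

breed at age 2: R₀ = 0.64 × (0.2 + 0.50 × 4.6) = 0.64 × 2.5000 = 1.6000
delay to age 3: R₀ = 0.64 × (0.80 × 4.6) = 0.64 × 3.6800 = 2.3552
Higher: delay to age 3 (2.3552).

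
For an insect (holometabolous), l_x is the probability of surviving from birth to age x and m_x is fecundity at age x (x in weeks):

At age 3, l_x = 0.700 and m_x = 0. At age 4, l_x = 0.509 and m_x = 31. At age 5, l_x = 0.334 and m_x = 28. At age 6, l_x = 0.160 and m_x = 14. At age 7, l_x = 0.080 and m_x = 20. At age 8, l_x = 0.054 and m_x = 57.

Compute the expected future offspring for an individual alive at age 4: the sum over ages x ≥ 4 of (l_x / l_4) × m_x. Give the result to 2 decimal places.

l_4 = 0.509. Conditional survival from age 4 to x is l_x / l_4.
  x=4: (0.509/0.509) × 31 = 31.0000
  x=5: (0.334/0.509) × 28 = 18.3733
  x=6: (0.160/0.509) × 14 = 4.4008
  x=7: (0.080/0.509) × 20 = 3.1434
  x=8: (0.054/0.509) × 57 = 6.0472
Sum = 31.0000 + 18.3733 + 4.4008 + 3.1434 + 6.0472 = 62.9646

62.96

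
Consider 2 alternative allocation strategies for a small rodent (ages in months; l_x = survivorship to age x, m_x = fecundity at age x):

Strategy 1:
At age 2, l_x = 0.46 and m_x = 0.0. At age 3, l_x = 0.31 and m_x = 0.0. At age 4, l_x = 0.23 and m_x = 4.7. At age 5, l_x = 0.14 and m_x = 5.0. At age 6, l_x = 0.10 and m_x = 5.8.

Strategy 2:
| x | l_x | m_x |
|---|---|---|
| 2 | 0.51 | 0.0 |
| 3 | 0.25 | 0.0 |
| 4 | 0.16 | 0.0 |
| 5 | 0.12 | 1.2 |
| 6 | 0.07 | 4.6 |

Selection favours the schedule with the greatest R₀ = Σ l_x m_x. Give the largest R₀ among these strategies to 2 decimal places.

2.36

Strategy 1: R₀ = 0.46×0.0 + 0.31×0.0 + 0.23×4.7 + 0.14×5.0 + 0.10×5.8 = 2.3610
Strategy 2: R₀ = 0.51×0.0 + 0.25×0.0 + 0.16×0.0 + 0.12×1.2 + 0.07×4.6 = 0.4660
Highest R₀: strategy 1 with 2.3610.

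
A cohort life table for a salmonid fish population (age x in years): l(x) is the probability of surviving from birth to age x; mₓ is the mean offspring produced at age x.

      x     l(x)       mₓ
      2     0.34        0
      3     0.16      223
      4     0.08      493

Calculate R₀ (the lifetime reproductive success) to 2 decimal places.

R₀ = Σ l(x) mₓ:
  age 2: 0.34 × 0 = 0.0000
  age 3: 0.16 × 223 = 35.6800
  age 4: 0.08 × 493 = 39.4400
R₀ = 0.0000 + 35.6800 + 39.4400 = 75.1200

75.12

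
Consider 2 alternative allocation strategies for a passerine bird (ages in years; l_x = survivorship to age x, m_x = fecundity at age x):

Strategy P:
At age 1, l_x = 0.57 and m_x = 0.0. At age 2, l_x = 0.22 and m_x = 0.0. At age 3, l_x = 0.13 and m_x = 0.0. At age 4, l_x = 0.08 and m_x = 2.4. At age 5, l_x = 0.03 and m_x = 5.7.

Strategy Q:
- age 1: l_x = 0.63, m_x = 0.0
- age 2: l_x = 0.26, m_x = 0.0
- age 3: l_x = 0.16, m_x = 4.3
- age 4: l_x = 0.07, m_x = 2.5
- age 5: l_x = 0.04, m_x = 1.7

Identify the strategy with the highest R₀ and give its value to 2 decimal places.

Strategy P: R₀ = 0.57×0.0 + 0.22×0.0 + 0.13×0.0 + 0.08×2.4 + 0.03×5.7 = 0.3630
Strategy Q: R₀ = 0.63×0.0 + 0.26×0.0 + 0.16×4.3 + 0.07×2.5 + 0.04×1.7 = 0.9310
Highest R₀: strategy Q with 0.9310.

0.93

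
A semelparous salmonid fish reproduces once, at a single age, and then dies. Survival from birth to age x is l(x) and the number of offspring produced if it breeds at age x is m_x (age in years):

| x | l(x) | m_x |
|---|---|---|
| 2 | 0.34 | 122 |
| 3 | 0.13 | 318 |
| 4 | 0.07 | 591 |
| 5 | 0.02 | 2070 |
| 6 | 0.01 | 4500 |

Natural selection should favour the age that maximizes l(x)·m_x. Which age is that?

6

Expected offspring if breeding at age x = l(x) × m_x:
  age 2: 0.34 × 122 = 41.480
  age 3: 0.13 × 318 = 41.340
  age 4: 0.07 × 591 = 41.370
  age 5: 0.02 × 2070 = 41.400
  age 6: 0.01 × 4500 = 45.000
Maximum at age 6 (45.000).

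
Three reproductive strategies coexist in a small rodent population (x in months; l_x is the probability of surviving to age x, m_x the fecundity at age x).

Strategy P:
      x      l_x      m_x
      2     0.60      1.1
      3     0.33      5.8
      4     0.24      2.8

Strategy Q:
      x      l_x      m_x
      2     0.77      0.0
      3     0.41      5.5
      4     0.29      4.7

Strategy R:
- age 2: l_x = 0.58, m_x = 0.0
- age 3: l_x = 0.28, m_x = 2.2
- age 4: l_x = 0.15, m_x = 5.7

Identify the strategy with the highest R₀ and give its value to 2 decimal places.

Strategy P: R₀ = 0.60×1.1 + 0.33×5.8 + 0.24×2.8 = 3.2460
Strategy Q: R₀ = 0.77×0.0 + 0.41×5.5 + 0.29×4.7 = 3.6180
Strategy R: R₀ = 0.58×0.0 + 0.28×2.2 + 0.15×5.7 = 1.4710
Highest R₀: strategy Q with 3.6180.

3.62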